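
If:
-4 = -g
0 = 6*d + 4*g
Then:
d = -8/3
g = 4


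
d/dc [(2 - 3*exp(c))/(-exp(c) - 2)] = 8*exp(c)/(exp(c) + 2)^2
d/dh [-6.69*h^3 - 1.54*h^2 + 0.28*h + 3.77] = -20.07*h^2 - 3.08*h + 0.28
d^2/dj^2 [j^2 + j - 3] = 2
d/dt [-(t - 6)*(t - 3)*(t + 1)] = -3*t^2 + 16*t - 9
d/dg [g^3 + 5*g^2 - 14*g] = 3*g^2 + 10*g - 14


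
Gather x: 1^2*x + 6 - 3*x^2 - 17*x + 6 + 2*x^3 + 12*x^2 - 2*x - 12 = 2*x^3 + 9*x^2 - 18*x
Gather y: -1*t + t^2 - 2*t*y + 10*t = t^2 - 2*t*y + 9*t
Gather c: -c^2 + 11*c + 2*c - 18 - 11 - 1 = -c^2 + 13*c - 30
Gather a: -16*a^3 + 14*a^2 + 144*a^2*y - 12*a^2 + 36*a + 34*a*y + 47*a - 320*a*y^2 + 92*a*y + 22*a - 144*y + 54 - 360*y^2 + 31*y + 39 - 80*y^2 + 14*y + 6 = -16*a^3 + a^2*(144*y + 2) + a*(-320*y^2 + 126*y + 105) - 440*y^2 - 99*y + 99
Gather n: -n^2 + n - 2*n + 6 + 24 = -n^2 - n + 30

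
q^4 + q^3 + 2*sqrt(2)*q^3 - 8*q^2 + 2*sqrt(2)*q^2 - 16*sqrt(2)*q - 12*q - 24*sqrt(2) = (q - 3)*(q + 2)^2*(q + 2*sqrt(2))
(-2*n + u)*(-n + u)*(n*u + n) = 2*n^3*u + 2*n^3 - 3*n^2*u^2 - 3*n^2*u + n*u^3 + n*u^2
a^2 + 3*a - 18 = (a - 3)*(a + 6)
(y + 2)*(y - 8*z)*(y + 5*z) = y^3 - 3*y^2*z + 2*y^2 - 40*y*z^2 - 6*y*z - 80*z^2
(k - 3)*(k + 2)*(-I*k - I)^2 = -k^4 - k^3 + 7*k^2 + 13*k + 6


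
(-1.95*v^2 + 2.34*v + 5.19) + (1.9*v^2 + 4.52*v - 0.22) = -0.05*v^2 + 6.86*v + 4.97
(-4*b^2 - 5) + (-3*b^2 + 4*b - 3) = -7*b^2 + 4*b - 8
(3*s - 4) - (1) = 3*s - 5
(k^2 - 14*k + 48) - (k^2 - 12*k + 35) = 13 - 2*k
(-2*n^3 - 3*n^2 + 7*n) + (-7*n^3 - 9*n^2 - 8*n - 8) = -9*n^3 - 12*n^2 - n - 8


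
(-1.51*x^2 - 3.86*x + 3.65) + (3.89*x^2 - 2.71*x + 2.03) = 2.38*x^2 - 6.57*x + 5.68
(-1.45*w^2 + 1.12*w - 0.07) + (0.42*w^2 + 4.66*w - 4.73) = -1.03*w^2 + 5.78*w - 4.8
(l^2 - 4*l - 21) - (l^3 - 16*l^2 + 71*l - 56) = -l^3 + 17*l^2 - 75*l + 35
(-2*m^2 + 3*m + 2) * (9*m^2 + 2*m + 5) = -18*m^4 + 23*m^3 + 14*m^2 + 19*m + 10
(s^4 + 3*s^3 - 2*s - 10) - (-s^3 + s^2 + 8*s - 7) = s^4 + 4*s^3 - s^2 - 10*s - 3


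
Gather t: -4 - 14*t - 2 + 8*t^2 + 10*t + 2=8*t^2 - 4*t - 4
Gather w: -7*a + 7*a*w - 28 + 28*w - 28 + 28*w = -7*a + w*(7*a + 56) - 56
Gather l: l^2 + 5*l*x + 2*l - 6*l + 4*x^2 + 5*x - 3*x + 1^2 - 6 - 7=l^2 + l*(5*x - 4) + 4*x^2 + 2*x - 12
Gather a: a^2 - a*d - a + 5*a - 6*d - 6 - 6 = a^2 + a*(4 - d) - 6*d - 12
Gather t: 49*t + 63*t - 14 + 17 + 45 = 112*t + 48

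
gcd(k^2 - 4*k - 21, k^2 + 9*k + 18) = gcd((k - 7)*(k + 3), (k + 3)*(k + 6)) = k + 3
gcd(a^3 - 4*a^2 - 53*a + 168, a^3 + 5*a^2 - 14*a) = a + 7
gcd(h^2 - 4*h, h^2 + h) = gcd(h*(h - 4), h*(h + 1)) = h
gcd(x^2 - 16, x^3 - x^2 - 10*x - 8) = x - 4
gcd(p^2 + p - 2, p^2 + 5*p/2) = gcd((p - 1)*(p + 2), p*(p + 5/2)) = 1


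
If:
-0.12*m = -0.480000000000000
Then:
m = 4.00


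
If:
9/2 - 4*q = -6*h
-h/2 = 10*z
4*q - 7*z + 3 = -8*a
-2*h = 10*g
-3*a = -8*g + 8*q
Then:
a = -897/1795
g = 198/1795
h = -198/359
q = 855/2872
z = 99/3590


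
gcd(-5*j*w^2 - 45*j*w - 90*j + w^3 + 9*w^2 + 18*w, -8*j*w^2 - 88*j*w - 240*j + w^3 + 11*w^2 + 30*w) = w + 6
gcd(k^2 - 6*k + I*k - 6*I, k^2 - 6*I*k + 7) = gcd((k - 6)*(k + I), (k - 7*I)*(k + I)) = k + I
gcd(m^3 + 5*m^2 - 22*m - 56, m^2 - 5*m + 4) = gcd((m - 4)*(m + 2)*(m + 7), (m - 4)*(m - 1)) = m - 4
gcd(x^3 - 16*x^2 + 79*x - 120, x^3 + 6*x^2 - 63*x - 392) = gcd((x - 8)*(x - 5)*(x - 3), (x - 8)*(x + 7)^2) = x - 8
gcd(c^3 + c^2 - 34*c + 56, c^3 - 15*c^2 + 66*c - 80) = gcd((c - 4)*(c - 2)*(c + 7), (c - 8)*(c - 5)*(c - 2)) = c - 2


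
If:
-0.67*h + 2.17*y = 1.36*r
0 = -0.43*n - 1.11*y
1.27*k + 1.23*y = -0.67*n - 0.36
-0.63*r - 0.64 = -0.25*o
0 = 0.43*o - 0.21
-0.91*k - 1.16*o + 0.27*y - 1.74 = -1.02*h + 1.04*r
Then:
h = 1.16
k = -0.35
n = 0.41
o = 0.49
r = -0.82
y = -0.16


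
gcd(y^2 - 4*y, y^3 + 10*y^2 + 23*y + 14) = 1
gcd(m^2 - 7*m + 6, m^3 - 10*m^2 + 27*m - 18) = m^2 - 7*m + 6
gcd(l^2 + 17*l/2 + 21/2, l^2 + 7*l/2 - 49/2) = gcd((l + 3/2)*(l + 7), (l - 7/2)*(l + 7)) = l + 7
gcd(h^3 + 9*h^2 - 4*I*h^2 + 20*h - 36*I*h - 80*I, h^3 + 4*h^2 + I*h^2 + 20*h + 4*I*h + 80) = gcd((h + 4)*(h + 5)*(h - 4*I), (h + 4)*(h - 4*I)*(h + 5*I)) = h^2 + h*(4 - 4*I) - 16*I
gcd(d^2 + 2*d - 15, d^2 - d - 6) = d - 3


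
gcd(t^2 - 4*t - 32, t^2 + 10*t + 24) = t + 4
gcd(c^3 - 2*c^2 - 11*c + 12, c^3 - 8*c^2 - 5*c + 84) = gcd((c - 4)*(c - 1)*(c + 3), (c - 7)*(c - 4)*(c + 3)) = c^2 - c - 12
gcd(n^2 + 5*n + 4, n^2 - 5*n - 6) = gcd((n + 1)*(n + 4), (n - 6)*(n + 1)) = n + 1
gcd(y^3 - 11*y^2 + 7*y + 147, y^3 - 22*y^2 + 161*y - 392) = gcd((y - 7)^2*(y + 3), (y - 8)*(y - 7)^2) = y^2 - 14*y + 49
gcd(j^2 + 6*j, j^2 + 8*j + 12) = j + 6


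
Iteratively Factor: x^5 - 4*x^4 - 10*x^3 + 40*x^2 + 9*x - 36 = (x - 1)*(x^4 - 3*x^3 - 13*x^2 + 27*x + 36) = (x - 1)*(x + 3)*(x^3 - 6*x^2 + 5*x + 12) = (x - 4)*(x - 1)*(x + 3)*(x^2 - 2*x - 3) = (x - 4)*(x - 1)*(x + 1)*(x + 3)*(x - 3)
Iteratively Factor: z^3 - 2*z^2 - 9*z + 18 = (z - 3)*(z^2 + z - 6) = (z - 3)*(z + 3)*(z - 2)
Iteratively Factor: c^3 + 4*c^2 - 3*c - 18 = (c + 3)*(c^2 + c - 6) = (c - 2)*(c + 3)*(c + 3)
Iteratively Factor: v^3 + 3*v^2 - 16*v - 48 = (v + 4)*(v^2 - v - 12) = (v + 3)*(v + 4)*(v - 4)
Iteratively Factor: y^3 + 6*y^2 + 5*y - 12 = (y + 3)*(y^2 + 3*y - 4) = (y - 1)*(y + 3)*(y + 4)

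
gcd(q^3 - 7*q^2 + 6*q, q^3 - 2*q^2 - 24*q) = q^2 - 6*q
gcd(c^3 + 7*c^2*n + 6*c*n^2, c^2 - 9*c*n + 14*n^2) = 1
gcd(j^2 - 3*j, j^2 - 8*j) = j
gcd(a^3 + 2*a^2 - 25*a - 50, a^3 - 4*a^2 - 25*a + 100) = a^2 - 25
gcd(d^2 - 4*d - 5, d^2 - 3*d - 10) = d - 5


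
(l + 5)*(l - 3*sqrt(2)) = l^2 - 3*sqrt(2)*l + 5*l - 15*sqrt(2)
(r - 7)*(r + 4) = r^2 - 3*r - 28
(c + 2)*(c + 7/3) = c^2 + 13*c/3 + 14/3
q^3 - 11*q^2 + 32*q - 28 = (q - 7)*(q - 2)^2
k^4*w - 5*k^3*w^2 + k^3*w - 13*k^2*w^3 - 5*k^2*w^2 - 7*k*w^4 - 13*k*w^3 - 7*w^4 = (k - 7*w)*(k + w)^2*(k*w + w)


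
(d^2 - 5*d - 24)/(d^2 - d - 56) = (d + 3)/(d + 7)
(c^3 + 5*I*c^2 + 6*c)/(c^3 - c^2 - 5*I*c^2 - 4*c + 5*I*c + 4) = c*(c + 6*I)/(c^2 - c*(1 + 4*I) + 4*I)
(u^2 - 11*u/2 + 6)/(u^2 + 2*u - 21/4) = 2*(u - 4)/(2*u + 7)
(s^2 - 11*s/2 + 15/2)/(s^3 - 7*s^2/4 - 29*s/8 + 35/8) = 4*(s - 3)/(4*s^2 + 3*s - 7)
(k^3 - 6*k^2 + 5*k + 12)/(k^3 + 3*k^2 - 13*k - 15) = (k - 4)/(k + 5)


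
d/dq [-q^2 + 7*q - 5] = 7 - 2*q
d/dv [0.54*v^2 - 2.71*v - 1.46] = 1.08*v - 2.71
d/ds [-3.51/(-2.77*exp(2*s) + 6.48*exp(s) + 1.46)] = (22.7448 - 19.4454*exp(s))*exp(s)/(-2.77*exp(2*s) + 6.48*exp(s) + 1.46)^2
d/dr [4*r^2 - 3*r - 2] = 8*r - 3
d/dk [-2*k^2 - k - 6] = -4*k - 1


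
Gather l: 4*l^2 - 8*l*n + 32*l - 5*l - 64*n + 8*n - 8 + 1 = 4*l^2 + l*(27 - 8*n) - 56*n - 7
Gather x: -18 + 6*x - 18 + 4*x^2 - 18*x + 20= 4*x^2 - 12*x - 16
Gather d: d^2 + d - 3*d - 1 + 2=d^2 - 2*d + 1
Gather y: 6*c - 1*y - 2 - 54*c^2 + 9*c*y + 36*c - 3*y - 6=-54*c^2 + 42*c + y*(9*c - 4) - 8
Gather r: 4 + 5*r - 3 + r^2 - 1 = r^2 + 5*r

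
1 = 1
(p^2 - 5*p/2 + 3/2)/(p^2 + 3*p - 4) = (p - 3/2)/(p + 4)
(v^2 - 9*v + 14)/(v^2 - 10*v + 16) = (v - 7)/(v - 8)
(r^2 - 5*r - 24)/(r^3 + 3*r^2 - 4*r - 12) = (r - 8)/(r^2 - 4)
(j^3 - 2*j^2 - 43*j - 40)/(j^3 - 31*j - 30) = (j - 8)/(j - 6)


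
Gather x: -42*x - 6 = -42*x - 6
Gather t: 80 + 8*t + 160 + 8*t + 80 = 16*t + 320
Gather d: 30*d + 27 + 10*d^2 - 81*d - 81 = 10*d^2 - 51*d - 54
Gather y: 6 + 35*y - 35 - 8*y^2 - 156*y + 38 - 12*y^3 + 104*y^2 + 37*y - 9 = -12*y^3 + 96*y^2 - 84*y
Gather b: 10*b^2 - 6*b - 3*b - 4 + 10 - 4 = 10*b^2 - 9*b + 2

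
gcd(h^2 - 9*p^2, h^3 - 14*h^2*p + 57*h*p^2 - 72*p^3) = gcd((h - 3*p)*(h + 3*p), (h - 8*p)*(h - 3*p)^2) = -h + 3*p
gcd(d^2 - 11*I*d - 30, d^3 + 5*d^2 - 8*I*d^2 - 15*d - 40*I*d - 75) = d - 5*I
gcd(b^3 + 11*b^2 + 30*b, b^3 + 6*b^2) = b^2 + 6*b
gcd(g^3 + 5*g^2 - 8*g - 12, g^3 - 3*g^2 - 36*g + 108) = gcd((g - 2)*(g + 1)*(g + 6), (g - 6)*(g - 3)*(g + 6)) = g + 6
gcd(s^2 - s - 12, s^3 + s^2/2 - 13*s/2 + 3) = s + 3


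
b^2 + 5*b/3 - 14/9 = (b - 2/3)*(b + 7/3)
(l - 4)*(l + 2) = l^2 - 2*l - 8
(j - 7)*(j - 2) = j^2 - 9*j + 14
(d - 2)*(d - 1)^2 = d^3 - 4*d^2 + 5*d - 2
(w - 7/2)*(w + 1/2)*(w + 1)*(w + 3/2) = w^4 - w^3/2 - 31*w^2/4 - 71*w/8 - 21/8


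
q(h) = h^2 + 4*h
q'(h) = 2*h + 4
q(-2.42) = -3.82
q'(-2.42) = -0.84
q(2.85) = 19.52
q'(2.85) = 9.70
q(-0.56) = -1.93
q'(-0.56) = 2.88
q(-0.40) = -1.44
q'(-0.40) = 3.20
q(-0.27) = -1.01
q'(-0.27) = 3.46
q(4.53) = 38.64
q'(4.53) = 13.06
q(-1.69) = -3.90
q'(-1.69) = 0.62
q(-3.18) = -2.61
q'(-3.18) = -2.36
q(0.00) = 0.00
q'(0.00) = 4.00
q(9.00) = 117.00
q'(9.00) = 22.00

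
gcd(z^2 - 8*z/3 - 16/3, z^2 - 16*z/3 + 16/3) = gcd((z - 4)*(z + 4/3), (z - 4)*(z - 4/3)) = z - 4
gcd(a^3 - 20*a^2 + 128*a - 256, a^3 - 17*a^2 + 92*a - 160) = a^2 - 12*a + 32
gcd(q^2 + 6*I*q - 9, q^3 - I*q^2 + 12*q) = q + 3*I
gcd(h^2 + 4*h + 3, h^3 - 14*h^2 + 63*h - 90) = 1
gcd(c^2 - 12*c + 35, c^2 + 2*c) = 1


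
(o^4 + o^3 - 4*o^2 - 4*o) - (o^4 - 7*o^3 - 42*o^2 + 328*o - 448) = 8*o^3 + 38*o^2 - 332*o + 448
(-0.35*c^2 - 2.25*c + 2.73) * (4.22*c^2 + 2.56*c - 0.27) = -1.477*c^4 - 10.391*c^3 + 5.8551*c^2 + 7.5963*c - 0.7371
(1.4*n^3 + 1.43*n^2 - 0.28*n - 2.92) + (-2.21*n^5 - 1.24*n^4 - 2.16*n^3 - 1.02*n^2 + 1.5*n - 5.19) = -2.21*n^5 - 1.24*n^4 - 0.76*n^3 + 0.41*n^2 + 1.22*n - 8.11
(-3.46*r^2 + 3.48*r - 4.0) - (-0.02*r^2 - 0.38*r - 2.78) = -3.44*r^2 + 3.86*r - 1.22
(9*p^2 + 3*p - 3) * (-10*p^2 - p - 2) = -90*p^4 - 39*p^3 + 9*p^2 - 3*p + 6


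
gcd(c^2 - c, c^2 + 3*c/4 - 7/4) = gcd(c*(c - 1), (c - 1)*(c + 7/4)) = c - 1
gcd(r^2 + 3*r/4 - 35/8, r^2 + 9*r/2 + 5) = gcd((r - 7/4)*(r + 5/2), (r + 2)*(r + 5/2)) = r + 5/2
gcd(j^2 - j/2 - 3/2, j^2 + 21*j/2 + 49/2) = 1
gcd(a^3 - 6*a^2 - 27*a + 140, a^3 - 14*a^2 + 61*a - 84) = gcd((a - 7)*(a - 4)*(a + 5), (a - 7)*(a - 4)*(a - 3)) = a^2 - 11*a + 28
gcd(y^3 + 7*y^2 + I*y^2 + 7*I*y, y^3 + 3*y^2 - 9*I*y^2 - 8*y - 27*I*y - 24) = 1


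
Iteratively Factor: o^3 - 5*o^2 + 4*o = (o - 1)*(o^2 - 4*o) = o*(o - 1)*(o - 4)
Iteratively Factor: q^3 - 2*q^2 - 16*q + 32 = (q + 4)*(q^2 - 6*q + 8) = (q - 2)*(q + 4)*(q - 4)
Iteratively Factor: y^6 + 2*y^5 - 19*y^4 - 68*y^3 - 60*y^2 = (y)*(y^5 + 2*y^4 - 19*y^3 - 68*y^2 - 60*y) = y*(y + 2)*(y^4 - 19*y^2 - 30*y) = y*(y + 2)*(y + 3)*(y^3 - 3*y^2 - 10*y) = y*(y + 2)^2*(y + 3)*(y^2 - 5*y) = y^2*(y + 2)^2*(y + 3)*(y - 5)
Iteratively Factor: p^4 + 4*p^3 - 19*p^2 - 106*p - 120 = (p + 3)*(p^3 + p^2 - 22*p - 40) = (p + 3)*(p + 4)*(p^2 - 3*p - 10) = (p - 5)*(p + 3)*(p + 4)*(p + 2)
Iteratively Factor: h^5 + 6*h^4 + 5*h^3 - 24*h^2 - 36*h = (h - 2)*(h^4 + 8*h^3 + 21*h^2 + 18*h) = (h - 2)*(h + 2)*(h^3 + 6*h^2 + 9*h) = h*(h - 2)*(h + 2)*(h^2 + 6*h + 9) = h*(h - 2)*(h + 2)*(h + 3)*(h + 3)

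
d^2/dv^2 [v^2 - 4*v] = 2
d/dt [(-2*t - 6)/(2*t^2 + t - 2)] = 2*(-2*t^2 - t + (t + 3)*(4*t + 1) + 2)/(2*t^2 + t - 2)^2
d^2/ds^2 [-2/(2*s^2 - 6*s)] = 2*(s*(s - 3) - (2*s - 3)^2)/(s^3*(s - 3)^3)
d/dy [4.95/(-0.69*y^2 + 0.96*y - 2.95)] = (6.831*y - 4.752)/(0.69*y^2 - 0.96*y + 2.95)^2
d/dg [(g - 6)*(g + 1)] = 2*g - 5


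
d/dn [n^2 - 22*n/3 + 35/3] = 2*n - 22/3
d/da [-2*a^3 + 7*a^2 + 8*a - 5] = -6*a^2 + 14*a + 8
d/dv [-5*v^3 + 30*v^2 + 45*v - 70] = -15*v^2 + 60*v + 45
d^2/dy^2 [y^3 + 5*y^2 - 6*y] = 6*y + 10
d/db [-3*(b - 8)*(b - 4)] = 36 - 6*b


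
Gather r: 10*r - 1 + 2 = 10*r + 1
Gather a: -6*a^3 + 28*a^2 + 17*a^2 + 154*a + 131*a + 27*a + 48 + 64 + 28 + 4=-6*a^3 + 45*a^2 + 312*a + 144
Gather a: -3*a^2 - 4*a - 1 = -3*a^2 - 4*a - 1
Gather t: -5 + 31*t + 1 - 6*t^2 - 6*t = -6*t^2 + 25*t - 4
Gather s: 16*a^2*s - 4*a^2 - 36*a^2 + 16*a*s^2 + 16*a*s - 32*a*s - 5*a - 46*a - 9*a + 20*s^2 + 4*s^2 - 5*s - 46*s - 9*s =-40*a^2 - 60*a + s^2*(16*a + 24) + s*(16*a^2 - 16*a - 60)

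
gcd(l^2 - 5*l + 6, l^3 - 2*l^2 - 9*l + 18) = l^2 - 5*l + 6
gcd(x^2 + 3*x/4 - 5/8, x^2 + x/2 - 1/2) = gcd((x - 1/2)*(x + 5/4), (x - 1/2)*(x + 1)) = x - 1/2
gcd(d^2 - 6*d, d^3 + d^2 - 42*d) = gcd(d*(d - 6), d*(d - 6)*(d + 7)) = d^2 - 6*d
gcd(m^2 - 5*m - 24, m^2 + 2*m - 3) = m + 3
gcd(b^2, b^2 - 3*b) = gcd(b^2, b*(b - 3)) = b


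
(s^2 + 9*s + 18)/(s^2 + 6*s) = (s + 3)/s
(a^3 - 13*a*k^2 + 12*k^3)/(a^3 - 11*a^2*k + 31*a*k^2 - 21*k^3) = (a + 4*k)/(a - 7*k)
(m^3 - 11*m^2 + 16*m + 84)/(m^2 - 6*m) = m - 5 - 14/m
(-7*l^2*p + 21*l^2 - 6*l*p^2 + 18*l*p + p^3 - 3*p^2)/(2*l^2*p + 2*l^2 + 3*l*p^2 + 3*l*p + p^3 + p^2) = (-7*l*p + 21*l + p^2 - 3*p)/(2*l*p + 2*l + p^2 + p)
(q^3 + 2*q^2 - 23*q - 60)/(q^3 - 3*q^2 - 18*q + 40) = (q + 3)/(q - 2)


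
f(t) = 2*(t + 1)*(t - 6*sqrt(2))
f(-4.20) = 81.19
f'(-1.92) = -22.65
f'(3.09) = -2.61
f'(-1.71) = -21.81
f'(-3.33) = -28.29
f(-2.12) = 23.76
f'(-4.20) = -31.77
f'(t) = 4*t - 12*sqrt(2) + 2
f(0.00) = -16.97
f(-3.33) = 55.06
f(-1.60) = 12.10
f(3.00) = -43.88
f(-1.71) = 14.48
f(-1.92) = 19.15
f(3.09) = -44.13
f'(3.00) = -2.97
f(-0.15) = -14.68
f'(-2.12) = -23.45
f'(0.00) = -14.97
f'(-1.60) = -21.37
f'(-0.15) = -15.57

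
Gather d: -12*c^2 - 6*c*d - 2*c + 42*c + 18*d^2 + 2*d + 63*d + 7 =-12*c^2 + 40*c + 18*d^2 + d*(65 - 6*c) + 7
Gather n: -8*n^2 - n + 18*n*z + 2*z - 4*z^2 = -8*n^2 + n*(18*z - 1) - 4*z^2 + 2*z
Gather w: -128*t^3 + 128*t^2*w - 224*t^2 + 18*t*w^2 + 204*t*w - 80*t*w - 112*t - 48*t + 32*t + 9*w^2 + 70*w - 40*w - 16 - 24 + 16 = -128*t^3 - 224*t^2 - 128*t + w^2*(18*t + 9) + w*(128*t^2 + 124*t + 30) - 24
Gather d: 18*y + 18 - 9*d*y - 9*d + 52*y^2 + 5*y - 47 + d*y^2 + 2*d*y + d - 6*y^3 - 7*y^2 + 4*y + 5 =d*(y^2 - 7*y - 8) - 6*y^3 + 45*y^2 + 27*y - 24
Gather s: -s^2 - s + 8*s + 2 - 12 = -s^2 + 7*s - 10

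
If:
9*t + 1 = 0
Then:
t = -1/9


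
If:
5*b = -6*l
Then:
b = -6*l/5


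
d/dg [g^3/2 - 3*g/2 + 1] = 3*g^2/2 - 3/2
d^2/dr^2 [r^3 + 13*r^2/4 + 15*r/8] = 6*r + 13/2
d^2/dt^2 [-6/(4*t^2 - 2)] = 12*(-6*t^2 - 1)/(2*t^2 - 1)^3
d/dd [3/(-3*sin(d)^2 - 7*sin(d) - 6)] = 3*(6*sin(d) + 7)*cos(d)/(3*sin(d)^2 + 7*sin(d) + 6)^2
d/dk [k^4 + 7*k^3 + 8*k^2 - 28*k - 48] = 4*k^3 + 21*k^2 + 16*k - 28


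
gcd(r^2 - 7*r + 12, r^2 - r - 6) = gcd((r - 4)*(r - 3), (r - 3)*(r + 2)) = r - 3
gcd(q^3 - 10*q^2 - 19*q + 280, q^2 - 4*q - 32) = q - 8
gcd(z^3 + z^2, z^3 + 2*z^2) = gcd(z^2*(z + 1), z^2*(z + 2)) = z^2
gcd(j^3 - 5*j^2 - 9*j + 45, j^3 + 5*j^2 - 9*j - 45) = j^2 - 9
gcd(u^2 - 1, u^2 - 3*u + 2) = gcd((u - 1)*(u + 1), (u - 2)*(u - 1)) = u - 1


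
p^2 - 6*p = p*(p - 6)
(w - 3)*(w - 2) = w^2 - 5*w + 6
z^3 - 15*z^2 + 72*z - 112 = (z - 7)*(z - 4)^2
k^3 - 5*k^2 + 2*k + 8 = (k - 4)*(k - 2)*(k + 1)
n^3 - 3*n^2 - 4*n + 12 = (n - 3)*(n - 2)*(n + 2)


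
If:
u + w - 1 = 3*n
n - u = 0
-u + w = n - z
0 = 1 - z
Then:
No Solution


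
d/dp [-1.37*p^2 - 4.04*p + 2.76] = -2.74*p - 4.04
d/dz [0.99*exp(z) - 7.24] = 0.99*exp(z)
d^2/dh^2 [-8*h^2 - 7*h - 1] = -16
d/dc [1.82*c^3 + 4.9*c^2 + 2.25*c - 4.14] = 5.46*c^2 + 9.8*c + 2.25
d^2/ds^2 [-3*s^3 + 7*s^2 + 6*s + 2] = 14 - 18*s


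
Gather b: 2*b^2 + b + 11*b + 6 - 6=2*b^2 + 12*b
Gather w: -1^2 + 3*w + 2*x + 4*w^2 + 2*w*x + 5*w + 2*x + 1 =4*w^2 + w*(2*x + 8) + 4*x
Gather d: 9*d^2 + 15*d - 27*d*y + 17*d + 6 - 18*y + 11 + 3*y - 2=9*d^2 + d*(32 - 27*y) - 15*y + 15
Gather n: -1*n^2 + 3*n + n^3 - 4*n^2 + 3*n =n^3 - 5*n^2 + 6*n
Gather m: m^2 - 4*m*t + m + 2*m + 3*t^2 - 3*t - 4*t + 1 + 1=m^2 + m*(3 - 4*t) + 3*t^2 - 7*t + 2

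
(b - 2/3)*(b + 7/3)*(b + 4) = b^3 + 17*b^2/3 + 46*b/9 - 56/9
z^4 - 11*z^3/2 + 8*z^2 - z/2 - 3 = (z - 3)*(z - 2)*(z - 1)*(z + 1/2)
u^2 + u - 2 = (u - 1)*(u + 2)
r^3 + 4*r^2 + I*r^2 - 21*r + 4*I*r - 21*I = (r - 3)*(r + 7)*(r + I)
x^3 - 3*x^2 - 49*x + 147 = (x - 7)*(x - 3)*(x + 7)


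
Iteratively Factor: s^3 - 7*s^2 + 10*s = (s)*(s^2 - 7*s + 10) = s*(s - 5)*(s - 2)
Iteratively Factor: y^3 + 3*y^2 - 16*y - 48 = (y + 4)*(y^2 - y - 12) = (y + 3)*(y + 4)*(y - 4)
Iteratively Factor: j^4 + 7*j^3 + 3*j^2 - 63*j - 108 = (j + 3)*(j^3 + 4*j^2 - 9*j - 36) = (j - 3)*(j + 3)*(j^2 + 7*j + 12) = (j - 3)*(j + 3)*(j + 4)*(j + 3)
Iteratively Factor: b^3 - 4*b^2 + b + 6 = (b + 1)*(b^2 - 5*b + 6) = (b - 2)*(b + 1)*(b - 3)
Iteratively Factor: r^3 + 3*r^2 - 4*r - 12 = (r + 3)*(r^2 - 4) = (r - 2)*(r + 3)*(r + 2)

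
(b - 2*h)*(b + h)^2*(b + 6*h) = b^4 + 6*b^3*h - 3*b^2*h^2 - 20*b*h^3 - 12*h^4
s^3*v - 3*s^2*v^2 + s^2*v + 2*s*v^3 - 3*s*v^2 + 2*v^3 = (s - 2*v)*(s - v)*(s*v + v)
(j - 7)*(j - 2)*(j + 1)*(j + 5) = j^4 - 3*j^3 - 35*j^2 + 39*j + 70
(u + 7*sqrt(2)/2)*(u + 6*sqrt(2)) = u^2 + 19*sqrt(2)*u/2 + 42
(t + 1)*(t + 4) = t^2 + 5*t + 4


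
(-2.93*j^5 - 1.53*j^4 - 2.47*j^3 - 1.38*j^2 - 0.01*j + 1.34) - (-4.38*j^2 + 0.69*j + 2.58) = -2.93*j^5 - 1.53*j^4 - 2.47*j^3 + 3.0*j^2 - 0.7*j - 1.24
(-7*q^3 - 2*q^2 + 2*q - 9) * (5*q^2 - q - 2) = -35*q^5 - 3*q^4 + 26*q^3 - 43*q^2 + 5*q + 18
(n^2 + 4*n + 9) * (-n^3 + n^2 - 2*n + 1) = -n^5 - 3*n^4 - 7*n^3 + 2*n^2 - 14*n + 9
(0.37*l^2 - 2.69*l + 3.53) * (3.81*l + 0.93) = 1.4097*l^3 - 9.9048*l^2 + 10.9476*l + 3.2829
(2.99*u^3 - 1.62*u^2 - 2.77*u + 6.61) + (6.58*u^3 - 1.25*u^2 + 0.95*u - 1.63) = 9.57*u^3 - 2.87*u^2 - 1.82*u + 4.98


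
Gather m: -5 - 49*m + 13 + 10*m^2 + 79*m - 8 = 10*m^2 + 30*m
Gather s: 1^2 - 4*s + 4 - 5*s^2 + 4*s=5 - 5*s^2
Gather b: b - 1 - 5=b - 6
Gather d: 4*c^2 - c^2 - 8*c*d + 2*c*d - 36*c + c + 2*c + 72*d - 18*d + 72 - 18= 3*c^2 - 33*c + d*(54 - 6*c) + 54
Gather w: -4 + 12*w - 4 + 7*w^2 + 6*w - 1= 7*w^2 + 18*w - 9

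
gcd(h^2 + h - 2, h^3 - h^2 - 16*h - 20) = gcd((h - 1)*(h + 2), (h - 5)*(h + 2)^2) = h + 2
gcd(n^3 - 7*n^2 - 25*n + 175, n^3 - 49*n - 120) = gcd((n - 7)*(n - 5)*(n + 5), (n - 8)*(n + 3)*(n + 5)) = n + 5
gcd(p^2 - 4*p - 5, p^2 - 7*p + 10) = p - 5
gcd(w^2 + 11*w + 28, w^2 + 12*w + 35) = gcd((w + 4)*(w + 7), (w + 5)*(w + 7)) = w + 7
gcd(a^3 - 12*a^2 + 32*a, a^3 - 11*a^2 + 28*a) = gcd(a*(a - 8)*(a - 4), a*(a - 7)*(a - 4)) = a^2 - 4*a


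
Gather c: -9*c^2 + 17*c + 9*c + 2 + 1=-9*c^2 + 26*c + 3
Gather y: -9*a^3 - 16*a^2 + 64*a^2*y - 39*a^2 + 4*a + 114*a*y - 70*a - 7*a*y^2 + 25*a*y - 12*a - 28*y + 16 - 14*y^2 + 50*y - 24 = -9*a^3 - 55*a^2 - 78*a + y^2*(-7*a - 14) + y*(64*a^2 + 139*a + 22) - 8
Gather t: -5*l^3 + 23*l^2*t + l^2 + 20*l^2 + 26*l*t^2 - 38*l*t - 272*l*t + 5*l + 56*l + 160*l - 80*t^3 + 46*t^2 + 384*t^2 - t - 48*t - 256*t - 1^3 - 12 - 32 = -5*l^3 + 21*l^2 + 221*l - 80*t^3 + t^2*(26*l + 430) + t*(23*l^2 - 310*l - 305) - 45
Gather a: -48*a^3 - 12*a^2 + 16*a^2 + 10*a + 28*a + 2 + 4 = -48*a^3 + 4*a^2 + 38*a + 6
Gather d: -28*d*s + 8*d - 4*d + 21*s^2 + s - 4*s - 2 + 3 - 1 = d*(4 - 28*s) + 21*s^2 - 3*s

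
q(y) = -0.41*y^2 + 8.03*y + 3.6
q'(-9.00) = 15.41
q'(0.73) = 7.43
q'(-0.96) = 8.82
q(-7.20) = -75.47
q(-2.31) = -17.14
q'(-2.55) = 10.12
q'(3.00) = 5.57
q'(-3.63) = 11.01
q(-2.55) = -19.54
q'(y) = 8.03 - 0.82*y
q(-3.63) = -30.95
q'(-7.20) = 13.93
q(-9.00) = -101.88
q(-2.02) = -14.29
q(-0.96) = -4.49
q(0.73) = 9.24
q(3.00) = 24.00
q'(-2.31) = 9.92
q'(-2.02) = 9.69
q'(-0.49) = 8.43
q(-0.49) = -0.43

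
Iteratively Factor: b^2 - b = (b - 1)*(b)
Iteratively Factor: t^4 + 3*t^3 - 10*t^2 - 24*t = (t + 2)*(t^3 + t^2 - 12*t) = (t - 3)*(t + 2)*(t^2 + 4*t) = (t - 3)*(t + 2)*(t + 4)*(t)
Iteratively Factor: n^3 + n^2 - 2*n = (n)*(n^2 + n - 2) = n*(n + 2)*(n - 1)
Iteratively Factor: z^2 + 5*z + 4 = (z + 1)*(z + 4)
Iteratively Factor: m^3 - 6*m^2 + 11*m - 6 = (m - 1)*(m^2 - 5*m + 6) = (m - 2)*(m - 1)*(m - 3)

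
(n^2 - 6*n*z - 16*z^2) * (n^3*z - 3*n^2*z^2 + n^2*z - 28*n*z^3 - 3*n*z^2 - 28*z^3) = n^5*z - 9*n^4*z^2 + n^4*z - 26*n^3*z^3 - 9*n^3*z^2 + 216*n^2*z^4 - 26*n^2*z^3 + 448*n*z^5 + 216*n*z^4 + 448*z^5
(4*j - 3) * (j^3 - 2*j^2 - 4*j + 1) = 4*j^4 - 11*j^3 - 10*j^2 + 16*j - 3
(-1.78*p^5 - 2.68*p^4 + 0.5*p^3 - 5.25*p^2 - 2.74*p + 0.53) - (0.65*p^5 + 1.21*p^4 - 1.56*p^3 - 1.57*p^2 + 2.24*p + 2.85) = -2.43*p^5 - 3.89*p^4 + 2.06*p^3 - 3.68*p^2 - 4.98*p - 2.32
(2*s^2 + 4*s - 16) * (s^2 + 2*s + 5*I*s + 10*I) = 2*s^4 + 8*s^3 + 10*I*s^3 - 8*s^2 + 40*I*s^2 - 32*s - 40*I*s - 160*I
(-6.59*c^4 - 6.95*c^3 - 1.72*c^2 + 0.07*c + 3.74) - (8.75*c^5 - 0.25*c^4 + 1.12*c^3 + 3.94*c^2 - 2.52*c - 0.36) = -8.75*c^5 - 6.34*c^4 - 8.07*c^3 - 5.66*c^2 + 2.59*c + 4.1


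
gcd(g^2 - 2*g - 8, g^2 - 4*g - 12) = g + 2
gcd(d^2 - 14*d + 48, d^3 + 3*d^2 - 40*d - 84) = d - 6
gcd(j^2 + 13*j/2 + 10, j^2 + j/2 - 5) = j + 5/2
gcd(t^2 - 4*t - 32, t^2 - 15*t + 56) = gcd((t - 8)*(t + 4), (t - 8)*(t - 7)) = t - 8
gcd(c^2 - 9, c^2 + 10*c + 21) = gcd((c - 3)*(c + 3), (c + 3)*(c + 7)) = c + 3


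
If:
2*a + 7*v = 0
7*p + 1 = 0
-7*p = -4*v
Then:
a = 7/8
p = -1/7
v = -1/4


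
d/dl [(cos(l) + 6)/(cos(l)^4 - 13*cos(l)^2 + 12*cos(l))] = (3*(1 - cos(2*l))^2/4 - 138*cos(l) - 7*cos(2*l)/2 + 6*cos(3*l) + 131/2)*sin(l)/((cos(l)^3 - 13*cos(l) + 12)^2*cos(l)^2)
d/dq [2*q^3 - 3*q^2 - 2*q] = 6*q^2 - 6*q - 2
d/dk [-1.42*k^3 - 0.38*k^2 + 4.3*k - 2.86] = -4.26*k^2 - 0.76*k + 4.3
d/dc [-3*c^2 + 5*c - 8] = 5 - 6*c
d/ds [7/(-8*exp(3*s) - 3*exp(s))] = 21*(8*exp(2*s) + 1)*exp(-s)/(8*exp(2*s) + 3)^2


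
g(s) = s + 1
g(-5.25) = -4.25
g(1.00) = 2.00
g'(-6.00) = 1.00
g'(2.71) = 1.00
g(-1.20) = -0.20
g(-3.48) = -2.48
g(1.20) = 2.20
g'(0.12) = 1.00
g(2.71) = 3.71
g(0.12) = 1.12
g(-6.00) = -5.00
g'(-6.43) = 1.00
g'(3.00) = 1.00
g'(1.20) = 1.00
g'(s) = 1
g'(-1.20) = 1.00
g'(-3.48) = 1.00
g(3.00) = 4.00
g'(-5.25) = 1.00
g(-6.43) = -5.43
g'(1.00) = 1.00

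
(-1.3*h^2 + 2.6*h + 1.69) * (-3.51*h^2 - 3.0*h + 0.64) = 4.563*h^4 - 5.226*h^3 - 14.5639*h^2 - 3.406*h + 1.0816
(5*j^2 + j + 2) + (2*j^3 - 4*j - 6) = 2*j^3 + 5*j^2 - 3*j - 4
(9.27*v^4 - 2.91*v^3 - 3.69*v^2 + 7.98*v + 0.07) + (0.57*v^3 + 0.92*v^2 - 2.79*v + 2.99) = 9.27*v^4 - 2.34*v^3 - 2.77*v^2 + 5.19*v + 3.06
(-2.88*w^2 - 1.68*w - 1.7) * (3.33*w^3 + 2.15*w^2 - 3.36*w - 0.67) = -9.5904*w^5 - 11.7864*w^4 + 0.403800000000001*w^3 + 3.9194*w^2 + 6.8376*w + 1.139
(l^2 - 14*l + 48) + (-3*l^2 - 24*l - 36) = -2*l^2 - 38*l + 12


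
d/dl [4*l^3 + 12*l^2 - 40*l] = 12*l^2 + 24*l - 40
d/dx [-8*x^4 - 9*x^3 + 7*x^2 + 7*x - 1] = -32*x^3 - 27*x^2 + 14*x + 7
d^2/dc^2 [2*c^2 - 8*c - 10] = 4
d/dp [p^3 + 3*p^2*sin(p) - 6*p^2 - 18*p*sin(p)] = 3*p^2*cos(p) + 3*p^2 + 6*p*sin(p) - 18*p*cos(p) - 12*p - 18*sin(p)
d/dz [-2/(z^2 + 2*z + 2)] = 4*(z + 1)/(z^2 + 2*z + 2)^2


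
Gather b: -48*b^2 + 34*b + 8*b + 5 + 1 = -48*b^2 + 42*b + 6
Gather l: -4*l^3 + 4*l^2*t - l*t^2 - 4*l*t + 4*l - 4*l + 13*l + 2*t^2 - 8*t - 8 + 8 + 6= -4*l^3 + 4*l^2*t + l*(-t^2 - 4*t + 13) + 2*t^2 - 8*t + 6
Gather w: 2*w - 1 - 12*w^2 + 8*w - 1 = -12*w^2 + 10*w - 2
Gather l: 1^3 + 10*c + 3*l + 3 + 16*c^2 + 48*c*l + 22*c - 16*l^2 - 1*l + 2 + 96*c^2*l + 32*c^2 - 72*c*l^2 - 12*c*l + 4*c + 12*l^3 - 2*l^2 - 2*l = 48*c^2 + 36*c + 12*l^3 + l^2*(-72*c - 18) + l*(96*c^2 + 36*c) + 6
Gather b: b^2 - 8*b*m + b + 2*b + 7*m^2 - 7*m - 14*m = b^2 + b*(3 - 8*m) + 7*m^2 - 21*m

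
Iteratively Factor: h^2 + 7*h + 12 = (h + 3)*(h + 4)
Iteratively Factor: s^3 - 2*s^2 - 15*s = (s - 5)*(s^2 + 3*s) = (s - 5)*(s + 3)*(s)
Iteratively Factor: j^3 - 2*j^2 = (j)*(j^2 - 2*j) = j^2*(j - 2)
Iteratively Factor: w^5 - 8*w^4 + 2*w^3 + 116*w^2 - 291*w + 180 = (w - 5)*(w^4 - 3*w^3 - 13*w^2 + 51*w - 36) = (w - 5)*(w - 3)*(w^3 - 13*w + 12) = (w - 5)*(w - 3)*(w - 1)*(w^2 + w - 12) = (w - 5)*(w - 3)^2*(w - 1)*(w + 4)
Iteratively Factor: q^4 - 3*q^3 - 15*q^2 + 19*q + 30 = (q + 3)*(q^3 - 6*q^2 + 3*q + 10) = (q - 5)*(q + 3)*(q^2 - q - 2) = (q - 5)*(q + 1)*(q + 3)*(q - 2)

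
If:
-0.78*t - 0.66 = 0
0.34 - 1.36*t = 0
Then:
No Solution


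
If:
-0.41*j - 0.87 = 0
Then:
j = -2.12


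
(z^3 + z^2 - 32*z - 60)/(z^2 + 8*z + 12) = (z^2 - z - 30)/(z + 6)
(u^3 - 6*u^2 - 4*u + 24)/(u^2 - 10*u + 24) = (u^2 - 4)/(u - 4)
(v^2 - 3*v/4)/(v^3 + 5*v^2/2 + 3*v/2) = (4*v - 3)/(2*(2*v^2 + 5*v + 3))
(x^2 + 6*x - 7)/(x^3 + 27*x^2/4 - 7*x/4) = 4*(x - 1)/(x*(4*x - 1))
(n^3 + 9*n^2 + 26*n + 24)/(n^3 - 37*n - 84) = (n + 2)/(n - 7)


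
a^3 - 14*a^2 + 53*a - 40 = (a - 8)*(a - 5)*(a - 1)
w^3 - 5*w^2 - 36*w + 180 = (w - 6)*(w - 5)*(w + 6)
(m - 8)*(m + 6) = m^2 - 2*m - 48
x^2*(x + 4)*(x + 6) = x^4 + 10*x^3 + 24*x^2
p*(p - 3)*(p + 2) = p^3 - p^2 - 6*p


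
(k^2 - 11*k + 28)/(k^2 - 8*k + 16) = (k - 7)/(k - 4)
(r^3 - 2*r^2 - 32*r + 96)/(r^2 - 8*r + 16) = r + 6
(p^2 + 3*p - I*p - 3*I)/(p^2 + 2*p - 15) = (p^2 + p*(3 - I) - 3*I)/(p^2 + 2*p - 15)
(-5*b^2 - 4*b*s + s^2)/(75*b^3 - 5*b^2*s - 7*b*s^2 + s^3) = (b + s)/(-15*b^2 - 2*b*s + s^2)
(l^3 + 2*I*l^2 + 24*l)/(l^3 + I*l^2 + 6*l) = (l^2 + 2*I*l + 24)/(l^2 + I*l + 6)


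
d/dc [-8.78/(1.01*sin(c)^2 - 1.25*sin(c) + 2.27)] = (17.7356*sin(c) - 10.975)*cos(c)/(1.01*sin(c)^2 - 1.25*sin(c) + 2.27)^2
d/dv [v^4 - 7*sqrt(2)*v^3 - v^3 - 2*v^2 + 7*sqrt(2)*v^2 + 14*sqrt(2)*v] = 4*v^3 - 21*sqrt(2)*v^2 - 3*v^2 - 4*v + 14*sqrt(2)*v + 14*sqrt(2)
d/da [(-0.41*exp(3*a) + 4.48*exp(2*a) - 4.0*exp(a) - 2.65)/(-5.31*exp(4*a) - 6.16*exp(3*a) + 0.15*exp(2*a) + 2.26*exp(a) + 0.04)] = (-2.1771*exp(6*a) + 47.5776*exp(5*a) - 36.1847*exp(4*a) - 107.4192*exp(3*a) - 38.2964*exp(2*a) + 1.1534*exp(a) + 5.829)*exp(a)/(28.1961*exp(8*a) + 65.4192*exp(7*a) + 36.3526*exp(6*a) - 25.8492*exp(5*a) - 28.2455*exp(4*a) + 0.1852*exp(3*a) + 5.1196*exp(2*a) + 0.1808*exp(a) + 0.0016)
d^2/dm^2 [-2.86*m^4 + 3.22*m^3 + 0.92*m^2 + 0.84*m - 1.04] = -34.32*m^2 + 19.32*m + 1.84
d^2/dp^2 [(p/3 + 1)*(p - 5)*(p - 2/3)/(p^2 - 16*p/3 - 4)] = 2*(41*p^3 + 558*p^2 - 2484*p + 5160)/(27*p^6 - 432*p^5 + 1980*p^4 - 640*p^3 - 7920*p^2 - 6912*p - 1728)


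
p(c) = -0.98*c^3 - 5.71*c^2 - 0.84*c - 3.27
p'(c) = -2.94*c^2 - 11.42*c - 0.84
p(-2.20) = -18.62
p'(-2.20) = 10.05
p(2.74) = -68.60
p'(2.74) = -54.20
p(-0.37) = -3.69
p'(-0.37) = 2.98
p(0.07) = -3.36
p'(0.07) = -1.65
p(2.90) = -77.63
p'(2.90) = -58.68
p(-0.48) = -4.07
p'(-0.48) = 3.96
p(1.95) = -33.89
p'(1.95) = -34.29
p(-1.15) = -8.37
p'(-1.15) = 8.40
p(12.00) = -2529.03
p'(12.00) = -561.24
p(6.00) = -425.55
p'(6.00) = -175.20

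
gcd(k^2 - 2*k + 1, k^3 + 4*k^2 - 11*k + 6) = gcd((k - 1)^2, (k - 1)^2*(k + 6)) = k^2 - 2*k + 1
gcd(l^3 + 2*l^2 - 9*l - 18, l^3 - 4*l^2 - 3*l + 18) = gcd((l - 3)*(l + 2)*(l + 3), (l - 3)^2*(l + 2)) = l^2 - l - 6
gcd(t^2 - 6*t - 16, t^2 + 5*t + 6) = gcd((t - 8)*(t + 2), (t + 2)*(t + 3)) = t + 2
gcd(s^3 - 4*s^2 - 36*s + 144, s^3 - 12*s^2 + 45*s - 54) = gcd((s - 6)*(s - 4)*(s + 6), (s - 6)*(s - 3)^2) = s - 6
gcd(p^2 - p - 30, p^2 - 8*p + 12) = p - 6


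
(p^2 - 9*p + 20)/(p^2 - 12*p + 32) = (p - 5)/(p - 8)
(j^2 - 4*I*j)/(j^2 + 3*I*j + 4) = j*(j - 4*I)/(j^2 + 3*I*j + 4)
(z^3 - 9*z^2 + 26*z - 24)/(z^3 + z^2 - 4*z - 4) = (z^2 - 7*z + 12)/(z^2 + 3*z + 2)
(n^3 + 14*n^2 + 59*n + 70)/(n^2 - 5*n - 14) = (n^2 + 12*n + 35)/(n - 7)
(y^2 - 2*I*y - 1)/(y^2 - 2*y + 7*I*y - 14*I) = (y^2 - 2*I*y - 1)/(y^2 + y*(-2 + 7*I) - 14*I)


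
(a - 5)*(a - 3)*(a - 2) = a^3 - 10*a^2 + 31*a - 30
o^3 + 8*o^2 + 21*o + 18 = (o + 2)*(o + 3)^2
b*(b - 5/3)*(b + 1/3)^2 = b^4 - b^3 - b^2 - 5*b/27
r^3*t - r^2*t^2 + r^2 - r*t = r*(r - t)*(r*t + 1)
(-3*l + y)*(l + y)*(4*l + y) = -12*l^3 - 11*l^2*y + 2*l*y^2 + y^3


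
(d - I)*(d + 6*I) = d^2 + 5*I*d + 6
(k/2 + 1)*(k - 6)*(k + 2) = k^3/2 - k^2 - 10*k - 12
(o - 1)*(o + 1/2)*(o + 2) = o^3 + 3*o^2/2 - 3*o/2 - 1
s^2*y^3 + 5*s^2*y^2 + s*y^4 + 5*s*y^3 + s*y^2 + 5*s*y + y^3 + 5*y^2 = y*(s + y)*(y + 5)*(s*y + 1)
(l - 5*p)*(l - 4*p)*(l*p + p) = l^3*p - 9*l^2*p^2 + l^2*p + 20*l*p^3 - 9*l*p^2 + 20*p^3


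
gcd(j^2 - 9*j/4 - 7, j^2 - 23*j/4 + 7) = j - 4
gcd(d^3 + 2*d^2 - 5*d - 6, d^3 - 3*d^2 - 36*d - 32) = d + 1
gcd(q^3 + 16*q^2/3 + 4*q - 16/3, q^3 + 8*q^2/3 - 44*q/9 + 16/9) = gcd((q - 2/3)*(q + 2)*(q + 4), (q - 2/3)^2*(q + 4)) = q^2 + 10*q/3 - 8/3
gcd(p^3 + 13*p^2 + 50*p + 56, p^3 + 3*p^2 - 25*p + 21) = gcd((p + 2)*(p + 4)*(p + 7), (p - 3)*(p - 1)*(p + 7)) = p + 7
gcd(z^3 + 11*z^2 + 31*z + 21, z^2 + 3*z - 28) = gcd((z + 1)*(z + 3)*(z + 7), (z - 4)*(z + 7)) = z + 7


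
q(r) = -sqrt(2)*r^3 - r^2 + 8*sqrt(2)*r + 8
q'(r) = -3*sqrt(2)*r^2 - 2*r + 8*sqrt(2)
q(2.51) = 7.73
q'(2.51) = -20.44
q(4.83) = -120.04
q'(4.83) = -97.32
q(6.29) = -312.34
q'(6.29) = -169.12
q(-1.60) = -6.87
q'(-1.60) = 3.65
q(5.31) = -171.86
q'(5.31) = -118.93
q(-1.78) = -7.33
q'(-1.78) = 1.43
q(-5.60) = 161.64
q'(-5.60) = -110.54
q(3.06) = -7.26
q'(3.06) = -34.53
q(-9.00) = 856.14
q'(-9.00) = -314.34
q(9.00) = -1002.14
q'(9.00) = -350.34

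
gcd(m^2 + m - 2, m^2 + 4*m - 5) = m - 1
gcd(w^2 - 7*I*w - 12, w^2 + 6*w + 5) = 1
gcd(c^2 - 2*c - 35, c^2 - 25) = c + 5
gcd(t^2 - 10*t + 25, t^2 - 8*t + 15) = t - 5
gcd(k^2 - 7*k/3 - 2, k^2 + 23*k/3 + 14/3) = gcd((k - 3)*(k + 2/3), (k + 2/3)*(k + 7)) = k + 2/3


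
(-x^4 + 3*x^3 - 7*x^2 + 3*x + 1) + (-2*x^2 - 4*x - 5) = -x^4 + 3*x^3 - 9*x^2 - x - 4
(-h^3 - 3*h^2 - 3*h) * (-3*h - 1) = 3*h^4 + 10*h^3 + 12*h^2 + 3*h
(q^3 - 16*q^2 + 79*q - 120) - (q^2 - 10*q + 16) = q^3 - 17*q^2 + 89*q - 136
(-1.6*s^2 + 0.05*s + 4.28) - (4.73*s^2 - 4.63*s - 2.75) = -6.33*s^2 + 4.68*s + 7.03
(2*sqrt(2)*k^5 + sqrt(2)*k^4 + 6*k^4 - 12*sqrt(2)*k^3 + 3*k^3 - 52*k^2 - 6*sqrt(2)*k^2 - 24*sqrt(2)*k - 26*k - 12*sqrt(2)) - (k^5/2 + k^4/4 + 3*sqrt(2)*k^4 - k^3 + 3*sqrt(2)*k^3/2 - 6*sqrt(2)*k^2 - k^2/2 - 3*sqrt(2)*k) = -k^5/2 + 2*sqrt(2)*k^5 - 2*sqrt(2)*k^4 + 23*k^4/4 - 27*sqrt(2)*k^3/2 + 4*k^3 - 103*k^2/2 - 21*sqrt(2)*k - 26*k - 12*sqrt(2)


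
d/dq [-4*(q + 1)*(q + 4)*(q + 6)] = -12*q^2 - 88*q - 136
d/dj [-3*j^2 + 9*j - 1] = 9 - 6*j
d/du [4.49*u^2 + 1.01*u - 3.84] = 8.98*u + 1.01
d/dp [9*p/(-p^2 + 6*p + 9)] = 9*(p^2 + 9)/(p^4 - 12*p^3 + 18*p^2 + 108*p + 81)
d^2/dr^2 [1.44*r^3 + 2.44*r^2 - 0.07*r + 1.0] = 8.64*r + 4.88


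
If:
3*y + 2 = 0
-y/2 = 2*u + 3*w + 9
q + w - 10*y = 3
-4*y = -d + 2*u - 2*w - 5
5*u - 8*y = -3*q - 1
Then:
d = -239/63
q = -73/63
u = -4/7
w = -158/63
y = -2/3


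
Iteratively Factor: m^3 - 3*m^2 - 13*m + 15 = (m - 1)*(m^2 - 2*m - 15) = (m - 5)*(m - 1)*(m + 3)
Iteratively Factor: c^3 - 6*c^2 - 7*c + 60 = (c - 4)*(c^2 - 2*c - 15) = (c - 5)*(c - 4)*(c + 3)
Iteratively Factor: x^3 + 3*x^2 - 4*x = (x + 4)*(x^2 - x) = (x - 1)*(x + 4)*(x)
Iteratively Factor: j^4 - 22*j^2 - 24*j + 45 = (j - 5)*(j^3 + 5*j^2 + 3*j - 9) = (j - 5)*(j - 1)*(j^2 + 6*j + 9) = (j - 5)*(j - 1)*(j + 3)*(j + 3)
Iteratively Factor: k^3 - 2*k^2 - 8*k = (k + 2)*(k^2 - 4*k) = k*(k + 2)*(k - 4)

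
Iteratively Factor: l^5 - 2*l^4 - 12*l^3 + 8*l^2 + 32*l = (l)*(l^4 - 2*l^3 - 12*l^2 + 8*l + 32) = l*(l + 2)*(l^3 - 4*l^2 - 4*l + 16) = l*(l - 4)*(l + 2)*(l^2 - 4) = l*(l - 4)*(l - 2)*(l + 2)*(l + 2)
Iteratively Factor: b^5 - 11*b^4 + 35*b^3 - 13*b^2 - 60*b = (b - 5)*(b^4 - 6*b^3 + 5*b^2 + 12*b) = b*(b - 5)*(b^3 - 6*b^2 + 5*b + 12) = b*(b - 5)*(b - 3)*(b^2 - 3*b - 4) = b*(b - 5)*(b - 4)*(b - 3)*(b + 1)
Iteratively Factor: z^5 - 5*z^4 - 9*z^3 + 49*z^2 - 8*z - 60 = (z - 2)*(z^4 - 3*z^3 - 15*z^2 + 19*z + 30) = (z - 2)*(z + 3)*(z^3 - 6*z^2 + 3*z + 10) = (z - 2)*(z + 1)*(z + 3)*(z^2 - 7*z + 10) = (z - 5)*(z - 2)*(z + 1)*(z + 3)*(z - 2)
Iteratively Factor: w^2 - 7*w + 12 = (w - 4)*(w - 3)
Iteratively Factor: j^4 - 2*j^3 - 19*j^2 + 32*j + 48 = (j + 4)*(j^3 - 6*j^2 + 5*j + 12) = (j - 3)*(j + 4)*(j^2 - 3*j - 4) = (j - 4)*(j - 3)*(j + 4)*(j + 1)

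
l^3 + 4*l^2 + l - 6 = (l - 1)*(l + 2)*(l + 3)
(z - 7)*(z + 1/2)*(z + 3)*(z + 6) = z^4 + 5*z^3/2 - 44*z^2 - 297*z/2 - 63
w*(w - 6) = w^2 - 6*w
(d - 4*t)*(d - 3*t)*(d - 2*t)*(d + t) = d^4 - 8*d^3*t + 17*d^2*t^2 + 2*d*t^3 - 24*t^4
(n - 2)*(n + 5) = n^2 + 3*n - 10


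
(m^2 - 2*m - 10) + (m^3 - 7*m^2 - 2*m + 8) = m^3 - 6*m^2 - 4*m - 2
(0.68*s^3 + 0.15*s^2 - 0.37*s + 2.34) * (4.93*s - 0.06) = 3.3524*s^4 + 0.6987*s^3 - 1.8331*s^2 + 11.5584*s - 0.1404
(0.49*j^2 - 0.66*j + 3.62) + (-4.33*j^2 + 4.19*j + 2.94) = -3.84*j^2 + 3.53*j + 6.56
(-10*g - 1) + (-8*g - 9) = -18*g - 10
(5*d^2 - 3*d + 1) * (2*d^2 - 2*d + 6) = 10*d^4 - 16*d^3 + 38*d^2 - 20*d + 6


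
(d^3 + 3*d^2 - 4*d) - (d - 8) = d^3 + 3*d^2 - 5*d + 8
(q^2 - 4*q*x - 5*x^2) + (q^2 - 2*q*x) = 2*q^2 - 6*q*x - 5*x^2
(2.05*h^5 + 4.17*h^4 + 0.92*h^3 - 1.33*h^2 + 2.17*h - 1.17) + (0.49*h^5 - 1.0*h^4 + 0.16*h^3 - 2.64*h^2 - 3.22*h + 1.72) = 2.54*h^5 + 3.17*h^4 + 1.08*h^3 - 3.97*h^2 - 1.05*h + 0.55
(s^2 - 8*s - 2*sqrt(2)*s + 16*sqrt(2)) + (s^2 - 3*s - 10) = 2*s^2 - 11*s - 2*sqrt(2)*s - 10 + 16*sqrt(2)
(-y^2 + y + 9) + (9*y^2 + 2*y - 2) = 8*y^2 + 3*y + 7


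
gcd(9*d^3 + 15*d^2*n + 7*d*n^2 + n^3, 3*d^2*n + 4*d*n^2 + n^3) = 3*d^2 + 4*d*n + n^2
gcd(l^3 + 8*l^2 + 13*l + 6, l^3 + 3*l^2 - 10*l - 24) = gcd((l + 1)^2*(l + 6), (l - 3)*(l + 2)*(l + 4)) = 1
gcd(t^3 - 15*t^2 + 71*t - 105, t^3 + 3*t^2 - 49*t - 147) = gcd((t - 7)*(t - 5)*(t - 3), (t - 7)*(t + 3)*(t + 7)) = t - 7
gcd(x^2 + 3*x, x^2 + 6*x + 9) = x + 3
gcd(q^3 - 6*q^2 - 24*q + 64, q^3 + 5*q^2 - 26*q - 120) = q + 4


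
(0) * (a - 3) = 0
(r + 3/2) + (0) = r + 3/2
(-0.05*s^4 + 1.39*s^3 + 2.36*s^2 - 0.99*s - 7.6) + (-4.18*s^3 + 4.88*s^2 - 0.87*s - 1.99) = -0.05*s^4 - 2.79*s^3 + 7.24*s^2 - 1.86*s - 9.59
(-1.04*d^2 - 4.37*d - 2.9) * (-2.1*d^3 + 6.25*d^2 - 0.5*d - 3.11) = 2.184*d^5 + 2.677*d^4 - 20.7025*d^3 - 12.7056*d^2 + 15.0407*d + 9.019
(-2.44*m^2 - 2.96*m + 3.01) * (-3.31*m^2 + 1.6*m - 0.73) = 8.0764*m^4 + 5.8936*m^3 - 12.9179*m^2 + 6.9768*m - 2.1973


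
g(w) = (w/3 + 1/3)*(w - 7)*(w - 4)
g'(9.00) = 26.67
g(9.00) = 33.33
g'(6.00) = 1.67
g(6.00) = -4.67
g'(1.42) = -1.78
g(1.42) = 11.61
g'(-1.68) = 19.69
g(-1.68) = -11.18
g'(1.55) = -2.26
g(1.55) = 11.35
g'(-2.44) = 27.89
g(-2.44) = -29.18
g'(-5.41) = 71.00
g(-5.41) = -171.66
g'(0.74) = 1.28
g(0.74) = 11.84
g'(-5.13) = 66.18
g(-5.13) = -152.46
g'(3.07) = -5.38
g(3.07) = 4.96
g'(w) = (w/3 + 1/3)*(w - 7) + (w/3 + 1/3)*(w - 4) + (w - 7)*(w - 4)/3 = w^2 - 20*w/3 + 17/3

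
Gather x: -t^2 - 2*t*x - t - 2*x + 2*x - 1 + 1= -t^2 - 2*t*x - t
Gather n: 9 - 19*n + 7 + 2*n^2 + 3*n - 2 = 2*n^2 - 16*n + 14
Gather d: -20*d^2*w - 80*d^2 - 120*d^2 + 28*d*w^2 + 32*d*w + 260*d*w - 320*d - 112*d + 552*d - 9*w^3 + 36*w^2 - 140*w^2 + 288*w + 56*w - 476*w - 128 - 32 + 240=d^2*(-20*w - 200) + d*(28*w^2 + 292*w + 120) - 9*w^3 - 104*w^2 - 132*w + 80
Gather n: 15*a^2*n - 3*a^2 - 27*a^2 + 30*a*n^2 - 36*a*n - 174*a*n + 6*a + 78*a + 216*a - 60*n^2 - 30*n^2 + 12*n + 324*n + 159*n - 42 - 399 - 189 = -30*a^2 + 300*a + n^2*(30*a - 90) + n*(15*a^2 - 210*a + 495) - 630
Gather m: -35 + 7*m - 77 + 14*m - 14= 21*m - 126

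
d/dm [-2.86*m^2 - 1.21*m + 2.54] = -5.72*m - 1.21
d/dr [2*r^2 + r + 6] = 4*r + 1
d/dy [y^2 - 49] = 2*y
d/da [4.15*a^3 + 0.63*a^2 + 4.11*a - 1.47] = 12.45*a^2 + 1.26*a + 4.11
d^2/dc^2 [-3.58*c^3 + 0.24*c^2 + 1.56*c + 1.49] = 0.48 - 21.48*c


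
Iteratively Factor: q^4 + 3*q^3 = (q + 3)*(q^3) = q*(q + 3)*(q^2) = q^2*(q + 3)*(q)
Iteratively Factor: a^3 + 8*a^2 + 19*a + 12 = (a + 3)*(a^2 + 5*a + 4) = (a + 3)*(a + 4)*(a + 1)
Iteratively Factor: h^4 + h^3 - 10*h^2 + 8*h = (h - 2)*(h^3 + 3*h^2 - 4*h) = h*(h - 2)*(h^2 + 3*h - 4) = h*(h - 2)*(h - 1)*(h + 4)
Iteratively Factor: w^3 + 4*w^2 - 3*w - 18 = (w + 3)*(w^2 + w - 6) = (w + 3)^2*(w - 2)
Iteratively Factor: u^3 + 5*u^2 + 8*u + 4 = (u + 1)*(u^2 + 4*u + 4) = (u + 1)*(u + 2)*(u + 2)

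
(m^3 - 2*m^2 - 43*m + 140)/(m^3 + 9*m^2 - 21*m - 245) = (m - 4)/(m + 7)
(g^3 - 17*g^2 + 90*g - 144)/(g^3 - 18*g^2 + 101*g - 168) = (g - 6)/(g - 7)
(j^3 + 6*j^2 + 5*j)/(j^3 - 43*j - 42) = j*(j + 5)/(j^2 - j - 42)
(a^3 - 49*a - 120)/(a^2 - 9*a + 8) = (a^2 + 8*a + 15)/(a - 1)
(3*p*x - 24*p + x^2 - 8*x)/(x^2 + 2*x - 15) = (3*p*x - 24*p + x^2 - 8*x)/(x^2 + 2*x - 15)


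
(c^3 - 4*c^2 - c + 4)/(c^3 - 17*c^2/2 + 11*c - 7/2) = 2*(c^2 - 3*c - 4)/(2*c^2 - 15*c + 7)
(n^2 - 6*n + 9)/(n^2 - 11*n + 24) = (n - 3)/(n - 8)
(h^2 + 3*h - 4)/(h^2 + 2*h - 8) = (h - 1)/(h - 2)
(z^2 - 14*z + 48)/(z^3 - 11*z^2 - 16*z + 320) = (z - 6)/(z^2 - 3*z - 40)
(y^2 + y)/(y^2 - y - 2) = y/(y - 2)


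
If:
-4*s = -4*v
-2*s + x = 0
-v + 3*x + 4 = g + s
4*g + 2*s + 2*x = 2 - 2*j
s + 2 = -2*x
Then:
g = 12/5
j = -13/5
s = -2/5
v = -2/5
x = -4/5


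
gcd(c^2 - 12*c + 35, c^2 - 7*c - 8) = 1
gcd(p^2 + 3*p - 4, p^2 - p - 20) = p + 4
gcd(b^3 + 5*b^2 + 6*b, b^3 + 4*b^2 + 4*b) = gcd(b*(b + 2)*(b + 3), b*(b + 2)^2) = b^2 + 2*b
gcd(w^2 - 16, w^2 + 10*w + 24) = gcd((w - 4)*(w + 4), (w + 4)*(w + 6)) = w + 4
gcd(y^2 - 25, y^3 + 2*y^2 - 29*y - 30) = y - 5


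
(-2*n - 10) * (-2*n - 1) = 4*n^2 + 22*n + 10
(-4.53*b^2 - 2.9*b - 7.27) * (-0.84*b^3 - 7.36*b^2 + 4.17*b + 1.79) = 3.8052*b^5 + 35.7768*b^4 + 8.5607*b^3 + 33.3055*b^2 - 35.5069*b - 13.0133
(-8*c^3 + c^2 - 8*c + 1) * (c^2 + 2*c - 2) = -8*c^5 - 15*c^4 + 10*c^3 - 17*c^2 + 18*c - 2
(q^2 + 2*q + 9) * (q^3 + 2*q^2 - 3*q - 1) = q^5 + 4*q^4 + 10*q^3 + 11*q^2 - 29*q - 9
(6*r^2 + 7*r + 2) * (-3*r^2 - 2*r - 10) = -18*r^4 - 33*r^3 - 80*r^2 - 74*r - 20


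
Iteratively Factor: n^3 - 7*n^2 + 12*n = (n - 4)*(n^2 - 3*n) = (n - 4)*(n - 3)*(n)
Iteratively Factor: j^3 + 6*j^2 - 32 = (j + 4)*(j^2 + 2*j - 8) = (j - 2)*(j + 4)*(j + 4)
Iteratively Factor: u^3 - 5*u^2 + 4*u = (u)*(u^2 - 5*u + 4) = u*(u - 4)*(u - 1)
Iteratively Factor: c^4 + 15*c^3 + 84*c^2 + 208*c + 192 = (c + 4)*(c^3 + 11*c^2 + 40*c + 48) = (c + 3)*(c + 4)*(c^2 + 8*c + 16) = (c + 3)*(c + 4)^2*(c + 4)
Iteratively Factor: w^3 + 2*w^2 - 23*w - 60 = (w - 5)*(w^2 + 7*w + 12) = (w - 5)*(w + 3)*(w + 4)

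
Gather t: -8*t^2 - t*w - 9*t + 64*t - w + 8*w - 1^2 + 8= -8*t^2 + t*(55 - w) + 7*w + 7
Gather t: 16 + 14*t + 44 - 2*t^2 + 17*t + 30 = -2*t^2 + 31*t + 90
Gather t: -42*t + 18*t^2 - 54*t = 18*t^2 - 96*t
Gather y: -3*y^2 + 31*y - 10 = -3*y^2 + 31*y - 10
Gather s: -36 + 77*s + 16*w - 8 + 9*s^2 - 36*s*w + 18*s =9*s^2 + s*(95 - 36*w) + 16*w - 44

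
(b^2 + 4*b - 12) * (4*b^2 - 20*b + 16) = 4*b^4 - 4*b^3 - 112*b^2 + 304*b - 192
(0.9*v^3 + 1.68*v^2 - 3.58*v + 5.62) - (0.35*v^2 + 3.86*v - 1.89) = 0.9*v^3 + 1.33*v^2 - 7.44*v + 7.51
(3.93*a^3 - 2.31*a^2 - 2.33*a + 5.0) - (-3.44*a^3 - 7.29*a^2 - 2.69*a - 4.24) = 7.37*a^3 + 4.98*a^2 + 0.36*a + 9.24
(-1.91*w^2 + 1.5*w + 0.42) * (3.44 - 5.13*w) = 9.7983*w^3 - 14.2654*w^2 + 3.0054*w + 1.4448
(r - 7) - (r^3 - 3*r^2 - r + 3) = -r^3 + 3*r^2 + 2*r - 10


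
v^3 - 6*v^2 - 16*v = v*(v - 8)*(v + 2)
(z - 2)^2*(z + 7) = z^3 + 3*z^2 - 24*z + 28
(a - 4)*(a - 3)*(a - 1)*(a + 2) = a^4 - 6*a^3 + 3*a^2 + 26*a - 24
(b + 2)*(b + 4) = b^2 + 6*b + 8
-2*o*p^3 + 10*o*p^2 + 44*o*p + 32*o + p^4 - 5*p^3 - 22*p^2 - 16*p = (-2*o + p)*(p - 8)*(p + 1)*(p + 2)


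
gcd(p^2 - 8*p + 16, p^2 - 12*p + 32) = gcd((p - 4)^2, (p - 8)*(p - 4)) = p - 4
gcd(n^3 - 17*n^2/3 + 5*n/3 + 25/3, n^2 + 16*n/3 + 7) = 1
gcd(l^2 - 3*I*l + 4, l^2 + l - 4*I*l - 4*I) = l - 4*I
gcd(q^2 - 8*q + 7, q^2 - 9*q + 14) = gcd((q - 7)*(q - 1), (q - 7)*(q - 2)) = q - 7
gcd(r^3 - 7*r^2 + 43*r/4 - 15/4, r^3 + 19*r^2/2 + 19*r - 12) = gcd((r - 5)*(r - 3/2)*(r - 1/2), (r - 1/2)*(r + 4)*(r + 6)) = r - 1/2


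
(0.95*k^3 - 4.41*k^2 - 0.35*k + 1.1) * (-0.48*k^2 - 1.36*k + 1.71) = -0.456*k^5 + 0.8248*k^4 + 7.7901*k^3 - 7.5931*k^2 - 2.0945*k + 1.881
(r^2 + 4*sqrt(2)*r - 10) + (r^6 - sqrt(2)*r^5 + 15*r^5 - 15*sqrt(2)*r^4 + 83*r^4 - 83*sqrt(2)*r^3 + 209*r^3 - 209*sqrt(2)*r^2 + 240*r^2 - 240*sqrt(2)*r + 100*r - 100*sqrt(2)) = r^6 - sqrt(2)*r^5 + 15*r^5 - 15*sqrt(2)*r^4 + 83*r^4 - 83*sqrt(2)*r^3 + 209*r^3 - 209*sqrt(2)*r^2 + 241*r^2 - 236*sqrt(2)*r + 100*r - 100*sqrt(2) - 10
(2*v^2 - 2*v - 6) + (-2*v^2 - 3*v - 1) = -5*v - 7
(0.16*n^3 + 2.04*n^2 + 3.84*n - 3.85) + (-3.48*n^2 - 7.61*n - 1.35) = 0.16*n^3 - 1.44*n^2 - 3.77*n - 5.2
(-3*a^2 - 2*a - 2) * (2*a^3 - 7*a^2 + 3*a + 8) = -6*a^5 + 17*a^4 + a^3 - 16*a^2 - 22*a - 16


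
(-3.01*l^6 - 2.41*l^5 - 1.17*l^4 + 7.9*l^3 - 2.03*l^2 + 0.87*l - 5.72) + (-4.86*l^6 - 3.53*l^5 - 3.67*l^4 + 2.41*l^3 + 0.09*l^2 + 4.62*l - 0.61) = -7.87*l^6 - 5.94*l^5 - 4.84*l^4 + 10.31*l^3 - 1.94*l^2 + 5.49*l - 6.33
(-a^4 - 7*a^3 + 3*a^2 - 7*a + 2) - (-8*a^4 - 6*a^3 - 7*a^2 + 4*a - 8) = 7*a^4 - a^3 + 10*a^2 - 11*a + 10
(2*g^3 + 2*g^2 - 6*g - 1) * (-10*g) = -20*g^4 - 20*g^3 + 60*g^2 + 10*g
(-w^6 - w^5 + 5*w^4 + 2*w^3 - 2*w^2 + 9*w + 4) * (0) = 0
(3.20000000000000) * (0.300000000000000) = 0.960000000000000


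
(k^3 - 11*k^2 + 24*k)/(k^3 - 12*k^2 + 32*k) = (k - 3)/(k - 4)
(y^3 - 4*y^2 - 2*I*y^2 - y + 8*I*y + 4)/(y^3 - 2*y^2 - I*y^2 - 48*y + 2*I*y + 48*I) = (y^2 - y*(4 + I) + 4*I)/(y^2 - 2*y - 48)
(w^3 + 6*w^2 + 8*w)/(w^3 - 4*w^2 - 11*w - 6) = w*(w^2 + 6*w + 8)/(w^3 - 4*w^2 - 11*w - 6)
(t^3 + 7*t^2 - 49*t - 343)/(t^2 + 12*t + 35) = (t^2 - 49)/(t + 5)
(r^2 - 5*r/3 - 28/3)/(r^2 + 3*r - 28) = (r + 7/3)/(r + 7)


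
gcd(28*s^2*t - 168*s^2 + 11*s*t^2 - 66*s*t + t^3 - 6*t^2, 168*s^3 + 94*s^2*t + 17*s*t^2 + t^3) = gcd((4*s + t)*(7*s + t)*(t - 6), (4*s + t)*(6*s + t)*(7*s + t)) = 28*s^2 + 11*s*t + t^2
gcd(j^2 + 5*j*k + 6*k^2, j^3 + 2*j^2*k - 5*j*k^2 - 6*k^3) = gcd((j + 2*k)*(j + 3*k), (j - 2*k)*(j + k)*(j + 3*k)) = j + 3*k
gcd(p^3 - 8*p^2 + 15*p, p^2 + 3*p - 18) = p - 3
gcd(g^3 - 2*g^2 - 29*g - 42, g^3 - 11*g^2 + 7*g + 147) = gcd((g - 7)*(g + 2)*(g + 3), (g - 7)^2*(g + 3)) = g^2 - 4*g - 21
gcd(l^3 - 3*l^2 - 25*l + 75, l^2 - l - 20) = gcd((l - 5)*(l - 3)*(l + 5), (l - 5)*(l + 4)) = l - 5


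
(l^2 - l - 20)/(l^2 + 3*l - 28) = (l^2 - l - 20)/(l^2 + 3*l - 28)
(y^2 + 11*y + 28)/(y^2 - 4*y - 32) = (y + 7)/(y - 8)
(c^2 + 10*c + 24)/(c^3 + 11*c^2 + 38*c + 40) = (c + 6)/(c^2 + 7*c + 10)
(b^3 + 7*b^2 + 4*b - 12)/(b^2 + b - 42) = (b^3 + 7*b^2 + 4*b - 12)/(b^2 + b - 42)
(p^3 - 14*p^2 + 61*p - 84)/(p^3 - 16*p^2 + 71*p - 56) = (p^2 - 7*p + 12)/(p^2 - 9*p + 8)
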